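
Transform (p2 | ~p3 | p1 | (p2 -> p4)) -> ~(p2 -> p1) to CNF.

(p2 | ~p3 | p1 | (p2 -> p4)) -> ~(p2 -> p1)
≡ ~(p2 | ~p3 | p1 | (p2 -> p4)) | ~(p2 -> p1)   (eliminate ->)
≡ ~(p2 | ~p3 | p1 | ~p2 | p4) | ~(p2 -> p1)   (eliminate ->)
≡ ~(p2 | ~p3 | p1 | ~p2 | p4) | ~(~p2 | p1)   (eliminate ->)
≡ (~p2 & ~~p3 & ~p1 & ~~p2 & ~p4) | ~(~p2 | p1)   (De Morgan)
≡ (~p2 & p3 & ~p1 & ~~p2 & ~p4) | ~(~p2 | p1)   (double negation)
≡ (~p2 & p3 & ~p1 & p2 & ~p4) | ~(~p2 | p1)   (double negation)
≡ (~p2 & p3 & ~p1 & p2 & ~p4) | (~~p2 & ~p1)   (De Morgan)
≡ (~p2 & p3 & ~p1 & p2 & ~p4) | (p2 & ~p1)   (double negation)
≡ (~p2 | p2) & (~p2 | ~p1) & (p3 | p2) & (p3 | ~p1) & (~p1 | p2) & (~p1 | ~p1) & (p2 | p2) & (p2 | ~p1) & (~p4 | p2) & (~p4 | ~p1)   (distribute | over &)
≡ ~p1 & p2   (simplify)

~p1 & p2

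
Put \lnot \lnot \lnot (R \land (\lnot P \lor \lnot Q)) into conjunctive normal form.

\lnot \lnot \lnot (R \land (\lnot P \lor \lnot Q))
⇔ \lnot (R \land (\lnot P \lor \lnot Q))   [double negation]
⇔ \lnot R \lor \lnot (\lnot P \lor \lnot Q)   [De Morgan]
⇔ \lnot R \lor (\lnot \lnot P \land \lnot \lnot Q)   [De Morgan]
⇔ \lnot R \lor (P \land \lnot \lnot Q)   [double negation]
⇔ \lnot R \lor (P \land Q)   [double negation]
⇔ (\lnot R \lor P) \land (\lnot R \lor Q)   [distribute \lor over \land]

(\lnot R \lor P) \land (\lnot R \lor Q)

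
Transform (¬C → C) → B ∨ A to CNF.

(¬C → C) → B ∨ A
≡ ¬(¬C → C) ∨ B ∨ A   [eliminate →]
≡ ¬(¬¬C ∨ C) ∨ B ∨ A   [eliminate →]
≡ ¬¬¬C ∧ ¬C ∨ B ∨ A   [De Morgan]
≡ ¬C ∧ ¬C ∨ B ∨ A   [double negation]
≡ (¬C ∨ B ∨ A) ∧ (¬C ∨ B ∨ A)   [distribute ∨ over ∧]
≡ ¬C ∨ B ∨ A   [simplify]

¬C ∨ B ∨ A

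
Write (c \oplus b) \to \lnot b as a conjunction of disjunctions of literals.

\lnot b \lor c

(c \oplus b) \to \lnot b
= \lnot (c \oplus b) \lor \lnot b   (eliminate \to)
= \lnot ((c \lor b) \land \lnot (c \land b)) \lor \lnot b   (expand \oplus)
= \lnot (c \lor b) \lor \lnot \lnot (c \land b) \lor \lnot b   (De Morgan)
= (\lnot c \land \lnot b) \lor \lnot \lnot (c \land b) \lor \lnot b   (De Morgan)
= (\lnot c \land \lnot b) \lor (c \land b) \lor \lnot b   (double negation)
= (\lnot c \lor c \lor \lnot b) \land (\lnot c \lor b \lor \lnot b) \land (\lnot b \lor c \lor \lnot b) \land (\lnot b \lor b \lor \lnot b)   (distribute \lor over \land)
= \lnot b \lor c   (simplify)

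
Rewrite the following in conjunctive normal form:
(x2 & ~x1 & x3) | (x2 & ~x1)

x2 & ~x1

(x2 & ~x1 & x3) | (x2 & ~x1)
= (x2 | x2) & (x2 | ~x1) & (~x1 | x2) & (~x1 | ~x1) & (x3 | x2) & (x3 | ~x1)   — distribute | over &
= x2 & ~x1   — simplify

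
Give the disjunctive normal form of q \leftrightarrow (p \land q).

q \leftrightarrow (p \land q)
⇔ (q \to (p \land q)) \land ((p \land q) \to q)   — eliminate \leftrightarrow
⇔ (\lnot q \lor (p \land q)) \land ((p \land q) \to q)   — eliminate \to
⇔ (\lnot q \lor (p \land q)) \land (\lnot (p \land q) \lor q)   — eliminate \to
⇔ (\lnot q \lor (p \land q)) \land (\lnot p \lor \lnot q \lor q)   — De Morgan
⇔ (\lnot q \land \lnot p) \lor (\lnot q \land \lnot q) \lor (\lnot q \land q) \lor (p \land q \land \lnot p) \lor (p \land q \land \lnot q) \lor (p \land q \land q)   — distribute \land over \lor
⇔ \lnot q \lor (p \land q)   — simplify

\lnot q \lor (p \land q)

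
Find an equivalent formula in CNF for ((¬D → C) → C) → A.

(D ∨ C ∨ A) ∧ (¬C ∨ A)

((¬D → C) → C) → A
⇔ ¬((¬D → C) → C) ∨ A   [eliminate →]
⇔ ¬(¬(¬D → C) ∨ C) ∨ A   [eliminate →]
⇔ ¬(¬(¬¬D ∨ C) ∨ C) ∨ A   [eliminate →]
⇔ (¬¬(¬¬D ∨ C) ∧ ¬C) ∨ A   [De Morgan]
⇔ ((¬¬D ∨ C) ∧ ¬C) ∨ A   [double negation]
⇔ ((D ∨ C) ∧ ¬C) ∨ A   [double negation]
⇔ (D ∨ C ∨ A) ∧ (¬C ∨ A)   [distribute ∨ over ∧]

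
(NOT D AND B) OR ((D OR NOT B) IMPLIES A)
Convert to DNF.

(NOT D AND B) OR A

(NOT D AND B) OR ((D OR NOT B) IMPLIES A)
= (NOT D AND B) OR NOT (D OR NOT B) OR A   [eliminate IMPLIES]
= (NOT D AND B) OR (NOT D AND NOT NOT B) OR A   [De Morgan]
= (NOT D AND B) OR (NOT D AND B) OR A   [double negation]
= (NOT D AND B) OR A   [simplify]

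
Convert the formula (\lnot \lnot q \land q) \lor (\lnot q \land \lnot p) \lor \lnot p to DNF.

(\lnot \lnot q \land q) \lor (\lnot q \land \lnot p) \lor \lnot p
⇔ (q \land q) \lor (\lnot q \land \lnot p) \lor \lnot p   (double negation)
⇔ q \lor \lnot p   (simplify)

q \lor \lnot p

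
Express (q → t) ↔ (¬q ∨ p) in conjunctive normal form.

(¬t ∨ ¬q ∨ p) ∧ (¬p ∨ ¬q ∨ t)

(q → t) ↔ (¬q ∨ p)
= ((q → t) → (¬q ∨ p)) ∧ ((¬q ∨ p) → (q → t))   [eliminate ↔]
= (¬(q → t) ∨ ¬q ∨ p) ∧ ((¬q ∨ p) → (q → t))   [eliminate →]
= (¬(¬q ∨ t) ∨ ¬q ∨ p) ∧ ((¬q ∨ p) → (q → t))   [eliminate →]
= (¬(¬q ∨ t) ∨ ¬q ∨ p) ∧ (¬(¬q ∨ p) ∨ (q → t))   [eliminate →]
= (¬(¬q ∨ t) ∨ ¬q ∨ p) ∧ (¬(¬q ∨ p) ∨ ¬q ∨ t)   [eliminate →]
= ((¬¬q ∧ ¬t) ∨ ¬q ∨ p) ∧ (¬(¬q ∨ p) ∨ ¬q ∨ t)   [De Morgan]
= ((q ∧ ¬t) ∨ ¬q ∨ p) ∧ (¬(¬q ∨ p) ∨ ¬q ∨ t)   [double negation]
= ((q ∧ ¬t) ∨ ¬q ∨ p) ∧ ((¬¬q ∧ ¬p) ∨ ¬q ∨ t)   [De Morgan]
= ((q ∧ ¬t) ∨ ¬q ∨ p) ∧ ((q ∧ ¬p) ∨ ¬q ∨ t)   [double negation]
= (q ∨ ¬q ∨ p) ∧ (¬t ∨ ¬q ∨ p) ∧ (q ∨ ¬q ∨ t) ∧ (¬p ∨ ¬q ∨ t)   [distribute ∨ over ∧]
= (¬t ∨ ¬q ∨ p) ∧ (¬p ∨ ¬q ∨ t)   [simplify]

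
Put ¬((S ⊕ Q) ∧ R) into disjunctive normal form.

(¬S ∧ ¬Q) ∨ (Q ∧ S) ∨ ¬R

¬((S ⊕ Q) ∧ R)
≡ ¬(((S ∧ ¬Q) ∨ (¬S ∧ Q)) ∧ R)   — expand ⊕
≡ ¬((S ∧ ¬Q) ∨ (¬S ∧ Q)) ∨ ¬R   — De Morgan
≡ (¬(S ∧ ¬Q) ∧ ¬(¬S ∧ Q)) ∨ ¬R   — De Morgan
≡ ((¬S ∨ ¬¬Q) ∧ ¬(¬S ∧ Q)) ∨ ¬R   — De Morgan
≡ ((¬S ∨ Q) ∧ ¬(¬S ∧ Q)) ∨ ¬R   — double negation
≡ ((¬S ∨ Q) ∧ (¬¬S ∨ ¬Q)) ∨ ¬R   — De Morgan
≡ ((¬S ∨ Q) ∧ (S ∨ ¬Q)) ∨ ¬R   — double negation
≡ (¬S ∧ S) ∨ (¬S ∧ ¬Q) ∨ (Q ∧ S) ∨ (Q ∧ ¬Q) ∨ ¬R   — distribute ∧ over ∨
≡ (¬S ∧ ¬Q) ∨ (Q ∧ S) ∨ ¬R   — simplify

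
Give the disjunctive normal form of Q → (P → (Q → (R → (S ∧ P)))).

¬Q ∨ ¬P ∨ ¬R ∨ (S ∧ P)

Q → (P → (Q → (R → (S ∧ P))))
≡ ¬Q ∨ (P → (Q → (R → (S ∧ P))))   — eliminate →
≡ ¬Q ∨ ¬P ∨ (Q → (R → (S ∧ P)))   — eliminate →
≡ ¬Q ∨ ¬P ∨ ¬Q ∨ (R → (S ∧ P))   — eliminate →
≡ ¬Q ∨ ¬P ∨ ¬Q ∨ ¬R ∨ (S ∧ P)   — eliminate →
≡ ¬Q ∨ ¬P ∨ ¬R ∨ (S ∧ P)   — simplify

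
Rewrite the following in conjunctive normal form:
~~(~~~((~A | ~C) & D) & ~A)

~~(~~~((~A | ~C) & D) & ~A)
⇔ ~~~((~A | ~C) & D) & ~A   [double negation]
⇔ ~((~A | ~C) & D) & ~A   [double negation]
⇔ (~(~A | ~C) | ~D) & ~A   [De Morgan]
⇔ ((~~A & ~~C) | ~D) & ~A   [De Morgan]
⇔ ((A & ~~C) | ~D) & ~A   [double negation]
⇔ ((A & C) | ~D) & ~A   [double negation]
⇔ (A | ~D) & (C | ~D) & ~A   [distribute | over &]

(A | ~D) & (C | ~D) & ~A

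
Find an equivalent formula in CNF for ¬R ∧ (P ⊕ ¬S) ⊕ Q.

¬R ∧ (P ⊕ ¬S) ⊕ Q
= (¬R ∧ (P ⊕ ¬S) ∨ Q) ∧ ¬(¬R ∧ (P ⊕ ¬S) ∧ Q)   [expand ⊕]
= (¬R ∧ (P ∨ ¬S) ∧ ¬(P ∧ ¬S) ∨ Q) ∧ ¬(¬R ∧ (P ⊕ ¬S) ∧ Q)   [expand ⊕]
= (¬R ∧ (P ∨ ¬S) ∧ ¬(P ∧ ¬S) ∨ Q) ∧ ¬(¬R ∧ (P ∨ ¬S) ∧ ¬(P ∧ ¬S) ∧ Q)   [expand ⊕]
= (¬R ∧ (P ∨ ¬S) ∧ (¬P ∨ ¬¬S) ∨ Q) ∧ ¬(¬R ∧ (P ∨ ¬S) ∧ ¬(P ∧ ¬S) ∧ Q)   [De Morgan]
= (¬R ∧ (P ∨ ¬S) ∧ (¬P ∨ S) ∨ Q) ∧ ¬(¬R ∧ (P ∨ ¬S) ∧ ¬(P ∧ ¬S) ∧ Q)   [double negation]
= (¬R ∧ (P ∨ ¬S) ∧ (¬P ∨ S) ∨ Q) ∧ (¬¬R ∨ ¬(P ∨ ¬S) ∨ ¬¬(P ∧ ¬S) ∨ ¬Q)   [De Morgan]
= (¬R ∧ (P ∨ ¬S) ∧ (¬P ∨ S) ∨ Q) ∧ (R ∨ ¬(P ∨ ¬S) ∨ ¬¬(P ∧ ¬S) ∨ ¬Q)   [double negation]
= (¬R ∧ (P ∨ ¬S) ∧ (¬P ∨ S) ∨ Q) ∧ (R ∨ ¬P ∧ ¬¬S ∨ ¬¬(P ∧ ¬S) ∨ ¬Q)   [De Morgan]
= (¬R ∧ (P ∨ ¬S) ∧ (¬P ∨ S) ∨ Q) ∧ (R ∨ ¬P ∧ S ∨ ¬¬(P ∧ ¬S) ∨ ¬Q)   [double negation]
= (¬R ∧ (P ∨ ¬S) ∧ (¬P ∨ S) ∨ Q) ∧ (R ∨ ¬P ∧ S ∨ P ∧ ¬S ∨ ¬Q)   [double negation]
= (¬R ∨ Q) ∧ (P ∨ ¬S ∨ Q) ∧ (¬P ∨ S ∨ Q) ∧ (R ∨ ¬P ∨ P ∨ ¬Q) ∧ (R ∨ ¬P ∨ ¬S ∨ ¬Q) ∧ (R ∨ S ∨ P ∨ ¬Q) ∧ (R ∨ S ∨ ¬S ∨ ¬Q)   [distribute ∨ over ∧]
= (¬R ∨ Q) ∧ (P ∨ ¬S ∨ Q) ∧ (¬P ∨ S ∨ Q) ∧ (R ∨ ¬P ∨ ¬S ∨ ¬Q) ∧ (R ∨ S ∨ P ∨ ¬Q)   [simplify]

(¬R ∨ Q) ∧ (P ∨ ¬S ∨ Q) ∧ (¬P ∨ S ∨ Q) ∧ (R ∨ ¬P ∨ ¬S ∨ ¬Q) ∧ (R ∨ S ∨ P ∨ ¬Q)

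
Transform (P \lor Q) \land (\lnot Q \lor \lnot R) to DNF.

(P \lor Q) \land (\lnot Q \lor \lnot R)
= (P \land \lnot Q) \lor (P \land \lnot R) \lor (Q \land \lnot Q) \lor (Q \land \lnot R)
= (P \land \lnot Q) \lor (P \land \lnot R) \lor (Q \land \lnot R)

(P \land \lnot Q) \lor (P \land \lnot R) \lor (Q \land \lnot R)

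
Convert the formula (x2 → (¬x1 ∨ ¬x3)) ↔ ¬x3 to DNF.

(x2 ∧ x1 ∧ x3) ∨ ¬x3

(x2 → (¬x1 ∨ ¬x3)) ↔ ¬x3
⇔ ((x2 → (¬x1 ∨ ¬x3)) → ¬x3) ∧ (¬x3 → (x2 → (¬x1 ∨ ¬x3)))   [eliminate ↔]
⇔ (¬(x2 → (¬x1 ∨ ¬x3)) ∨ ¬x3) ∧ (¬x3 → (x2 → (¬x1 ∨ ¬x3)))   [eliminate →]
⇔ (¬(¬x2 ∨ ¬x1 ∨ ¬x3) ∨ ¬x3) ∧ (¬x3 → (x2 → (¬x1 ∨ ¬x3)))   [eliminate →]
⇔ (¬(¬x2 ∨ ¬x1 ∨ ¬x3) ∨ ¬x3) ∧ (¬¬x3 ∨ (x2 → (¬x1 ∨ ¬x3)))   [eliminate →]
⇔ (¬(¬x2 ∨ ¬x1 ∨ ¬x3) ∨ ¬x3) ∧ (¬¬x3 ∨ ¬x2 ∨ ¬x1 ∨ ¬x3)   [eliminate →]
⇔ ((¬¬x2 ∧ ¬¬x1 ∧ ¬¬x3) ∨ ¬x3) ∧ (¬¬x3 ∨ ¬x2 ∨ ¬x1 ∨ ¬x3)   [De Morgan]
⇔ ((x2 ∧ ¬¬x1 ∧ ¬¬x3) ∨ ¬x3) ∧ (¬¬x3 ∨ ¬x2 ∨ ¬x1 ∨ ¬x3)   [double negation]
⇔ ((x2 ∧ x1 ∧ ¬¬x3) ∨ ¬x3) ∧ (¬¬x3 ∨ ¬x2 ∨ ¬x1 ∨ ¬x3)   [double negation]
⇔ ((x2 ∧ x1 ∧ x3) ∨ ¬x3) ∧ (¬¬x3 ∨ ¬x2 ∨ ¬x1 ∨ ¬x3)   [double negation]
⇔ ((x2 ∧ x1 ∧ x3) ∨ ¬x3) ∧ (x3 ∨ ¬x2 ∨ ¬x1 ∨ ¬x3)   [double negation]
⇔ (x2 ∧ x1 ∧ x3 ∧ x3) ∨ (x2 ∧ x1 ∧ x3 ∧ ¬x2) ∨ (x2 ∧ x1 ∧ x3 ∧ ¬x1) ∨ (x2 ∧ x1 ∧ x3 ∧ ¬x3) ∨ (¬x3 ∧ x3) ∨ (¬x3 ∧ ¬x2) ∨ (¬x3 ∧ ¬x1) ∨ (¬x3 ∧ ¬x3)   [distribute ∧ over ∨]
⇔ (x2 ∧ x1 ∧ x3) ∨ ¬x3   [simplify]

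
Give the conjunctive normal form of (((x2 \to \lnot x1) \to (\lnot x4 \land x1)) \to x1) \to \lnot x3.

(((x2 \to \lnot x1) \to (\lnot x4 \land x1)) \to x1) \to \lnot x3
⇔ \lnot (((x2 \to \lnot x1) \to (\lnot x4 \land x1)) \to x1) \lor \lnot x3   [eliminate \to]
⇔ \lnot (\lnot ((x2 \to \lnot x1) \to (\lnot x4 \land x1)) \lor x1) \lor \lnot x3   [eliminate \to]
⇔ \lnot (\lnot (\lnot (x2 \to \lnot x1) \lor (\lnot x4 \land x1)) \lor x1) \lor \lnot x3   [eliminate \to]
⇔ \lnot (\lnot (\lnot (\lnot x2 \lor \lnot x1) \lor (\lnot x4 \land x1)) \lor x1) \lor \lnot x3   [eliminate \to]
⇔ (\lnot \lnot (\lnot (\lnot x2 \lor \lnot x1) \lor (\lnot x4 \land x1)) \land \lnot x1) \lor \lnot x3   [De Morgan]
⇔ ((\lnot (\lnot x2 \lor \lnot x1) \lor (\lnot x4 \land x1)) \land \lnot x1) \lor \lnot x3   [double negation]
⇔ (((\lnot \lnot x2 \land \lnot \lnot x1) \lor (\lnot x4 \land x1)) \land \lnot x1) \lor \lnot x3   [De Morgan]
⇔ (((x2 \land \lnot \lnot x1) \lor (\lnot x4 \land x1)) \land \lnot x1) \lor \lnot x3   [double negation]
⇔ (((x2 \land x1) \lor (\lnot x4 \land x1)) \land \lnot x1) \lor \lnot x3   [double negation]
⇔ (x2 \lor \lnot x4 \lor \lnot x3) \land (x2 \lor x1 \lor \lnot x3) \land (x1 \lor \lnot x4 \lor \lnot x3) \land (x1 \lor x1 \lor \lnot x3) \land (\lnot x1 \lor \lnot x3)   [distribute \lor over \land]
⇔ (x2 \lor \lnot x4 \lor \lnot x3) \land (x1 \lor \lnot x3) \land (\lnot x1 \lor \lnot x3)   [simplify]

(x2 \lor \lnot x4 \lor \lnot x3) \land (x1 \lor \lnot x3) \land (\lnot x1 \lor \lnot x3)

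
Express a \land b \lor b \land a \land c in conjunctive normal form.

a \land b \lor b \land a \land c
= (a \lor b) \land (a \lor a) \land (a \lor c) \land (b \lor b) \land (b \lor a) \land (b \lor c)   — distribute \lor over \land
= a \land b   — simplify

a \land b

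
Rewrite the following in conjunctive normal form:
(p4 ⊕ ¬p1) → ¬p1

¬p4 ∨ ¬p1

(p4 ⊕ ¬p1) → ¬p1
= ¬(p4 ⊕ ¬p1) ∨ ¬p1   [eliminate →]
= ¬((p4 ∨ ¬p1) ∧ ¬(p4 ∧ ¬p1)) ∨ ¬p1   [expand ⊕]
= ¬(p4 ∨ ¬p1) ∨ ¬¬(p4 ∧ ¬p1) ∨ ¬p1   [De Morgan]
= (¬p4 ∧ ¬¬p1) ∨ ¬¬(p4 ∧ ¬p1) ∨ ¬p1   [De Morgan]
= (¬p4 ∧ p1) ∨ ¬¬(p4 ∧ ¬p1) ∨ ¬p1   [double negation]
= (¬p4 ∧ p1) ∨ (p4 ∧ ¬p1) ∨ ¬p1   [double negation]
= (¬p4 ∨ p4 ∨ ¬p1) ∧ (¬p4 ∨ ¬p1 ∨ ¬p1) ∧ (p1 ∨ p4 ∨ ¬p1) ∧ (p1 ∨ ¬p1 ∨ ¬p1)   [distribute ∨ over ∧]
= ¬p4 ∨ ¬p1   [simplify]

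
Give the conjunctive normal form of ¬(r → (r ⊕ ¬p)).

¬(r → (r ⊕ ¬p))
≡ ¬(¬r ∨ (r ⊕ ¬p))
≡ ¬(¬r ∨ ((r ∨ ¬p) ∧ ¬(r ∧ ¬p)))
≡ ¬¬r ∧ ¬((r ∨ ¬p) ∧ ¬(r ∧ ¬p))
≡ r ∧ ¬((r ∨ ¬p) ∧ ¬(r ∧ ¬p))
≡ r ∧ (¬(r ∨ ¬p) ∨ ¬¬(r ∧ ¬p))
≡ r ∧ ((¬r ∧ ¬¬p) ∨ ¬¬(r ∧ ¬p))
≡ r ∧ ((¬r ∧ p) ∨ ¬¬(r ∧ ¬p))
≡ r ∧ ((¬r ∧ p) ∨ (r ∧ ¬p))
≡ r ∧ (¬r ∨ r) ∧ (¬r ∨ ¬p) ∧ (p ∨ r) ∧ (p ∨ ¬p)
≡ r ∧ (¬r ∨ ¬p)

r ∧ (¬r ∨ ¬p)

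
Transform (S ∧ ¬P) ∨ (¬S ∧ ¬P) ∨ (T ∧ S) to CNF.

(S ∧ ¬P) ∨ (¬S ∧ ¬P) ∨ (T ∧ S)
= (S ∨ ¬S ∨ T) ∧ (S ∨ ¬S ∨ S) ∧ (S ∨ ¬P ∨ T) ∧ (S ∨ ¬P ∨ S) ∧ (¬P ∨ ¬S ∨ T) ∧ (¬P ∨ ¬S ∨ S) ∧ (¬P ∨ ¬P ∨ T) ∧ (¬P ∨ ¬P ∨ S)
= (S ∨ ¬P) ∧ (¬P ∨ T)

(S ∨ ¬P) ∧ (¬P ∨ T)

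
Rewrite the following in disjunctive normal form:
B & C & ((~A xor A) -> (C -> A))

B & C & A

B & C & ((~A xor A) -> (C -> A))
≡ B & C & (~(~A xor A) | (C -> A))   [eliminate ->]
≡ B & C & (~((~A & ~A) | (~~A & A)) | (C -> A))   [expand xor]
≡ B & C & (~((~A & ~A) | (~~A & A)) | ~C | A)   [eliminate ->]
≡ B & C & ((~(~A & ~A) & ~(~~A & A)) | ~C | A)   [De Morgan]
≡ B & C & (((~~A | ~~A) & ~(~~A & A)) | ~C | A)   [De Morgan]
≡ B & C & (((A | ~~A) & ~(~~A & A)) | ~C | A)   [double negation]
≡ B & C & (((A | A) & ~(~~A & A)) | ~C | A)   [double negation]
≡ B & C & (((A | A) & (~~~A | ~A)) | ~C | A)   [De Morgan]
≡ B & C & (((A | A) & (~A | ~A)) | ~C | A)   [double negation]
≡ (B & C & A & ~A) | (B & C & A & ~A) | (B & C & A & ~A) | (B & C & A & ~A) | (B & C & ~C) | (B & C & A)   [distribute & over |]
≡ B & C & A   [simplify]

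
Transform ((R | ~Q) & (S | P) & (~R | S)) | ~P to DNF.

(R & S) | (~Q & S) | (~Q & P & ~R) | ~P

((R | ~Q) & (S | P) & (~R | S)) | ~P
⇔ (R & S & ~R) | (R & S & S) | (R & P & ~R) | (R & P & S) | (~Q & S & ~R) | (~Q & S & S) | (~Q & P & ~R) | (~Q & P & S) | ~P   [distribute & over |]
⇔ (R & S) | (~Q & S) | (~Q & P & ~R) | ~P   [simplify]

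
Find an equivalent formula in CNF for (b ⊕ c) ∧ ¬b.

(b ∨ c) ∧ ¬b

(b ⊕ c) ∧ ¬b
= (b ∨ c) ∧ ¬(b ∧ c) ∧ ¬b   [expand ⊕]
= (b ∨ c) ∧ (¬b ∨ ¬c) ∧ ¬b   [De Morgan]
= (b ∨ c) ∧ ¬b   [simplify]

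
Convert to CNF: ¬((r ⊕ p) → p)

¬((r ⊕ p) → p)
≡ ¬(¬(r ⊕ p) ∨ p)   (eliminate →)
≡ ¬(¬((r ∨ p) ∧ ¬(r ∧ p)) ∨ p)   (expand ⊕)
≡ ¬¬((r ∨ p) ∧ ¬(r ∧ p)) ∧ ¬p   (De Morgan)
≡ (r ∨ p) ∧ ¬(r ∧ p) ∧ ¬p   (double negation)
≡ (r ∨ p) ∧ (¬r ∨ ¬p) ∧ ¬p   (De Morgan)
≡ (r ∨ p) ∧ ¬p   (simplify)

(r ∨ p) ∧ ¬p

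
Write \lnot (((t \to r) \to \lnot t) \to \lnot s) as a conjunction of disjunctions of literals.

(\lnot r \lor \lnot t) \land s

\lnot (((t \to r) \to \lnot t) \to \lnot s)
= \lnot (\lnot ((t \to r) \to \lnot t) \lor \lnot s)   [eliminate \to]
= \lnot (\lnot (\lnot (t \to r) \lor \lnot t) \lor \lnot s)   [eliminate \to]
= \lnot (\lnot (\lnot (\lnot t \lor r) \lor \lnot t) \lor \lnot s)   [eliminate \to]
= \lnot \lnot (\lnot (\lnot t \lor r) \lor \lnot t) \land \lnot \lnot s   [De Morgan]
= (\lnot (\lnot t \lor r) \lor \lnot t) \land \lnot \lnot s   [double negation]
= (\lnot \lnot t \land \lnot r \lor \lnot t) \land \lnot \lnot s   [De Morgan]
= (t \land \lnot r \lor \lnot t) \land \lnot \lnot s   [double negation]
= (t \land \lnot r \lor \lnot t) \land s   [double negation]
= (t \lor \lnot t) \land (\lnot r \lor \lnot t) \land s   [distribute \lor over \land]
= (\lnot r \lor \lnot t) \land s   [simplify]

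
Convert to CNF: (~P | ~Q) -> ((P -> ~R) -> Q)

(P | Q) & (Q | R)

(~P | ~Q) -> ((P -> ~R) -> Q)
≡ ~(~P | ~Q) | ((P -> ~R) -> Q)   [eliminate ->]
≡ ~(~P | ~Q) | ~(P -> ~R) | Q   [eliminate ->]
≡ ~(~P | ~Q) | ~(~P | ~R) | Q   [eliminate ->]
≡ (~~P & ~~Q) | ~(~P | ~R) | Q   [De Morgan]
≡ (P & ~~Q) | ~(~P | ~R) | Q   [double negation]
≡ (P & Q) | ~(~P | ~R) | Q   [double negation]
≡ (P & Q) | (~~P & ~~R) | Q   [De Morgan]
≡ (P & Q) | (P & ~~R) | Q   [double negation]
≡ (P & Q) | (P & R) | Q   [double negation]
≡ (P | P | Q) & (P | R | Q) & (Q | P | Q) & (Q | R | Q)   [distribute | over &]
≡ (P | Q) & (Q | R)   [simplify]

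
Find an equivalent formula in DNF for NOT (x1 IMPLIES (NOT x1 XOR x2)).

NOT (x1 IMPLIES (NOT x1 XOR x2))
≡ NOT (NOT x1 OR (NOT x1 XOR x2))   — eliminate IMPLIES
≡ NOT (NOT x1 OR (NOT x1 AND NOT x2) OR (NOT NOT x1 AND x2))   — expand XOR
≡ NOT NOT x1 AND NOT (NOT x1 AND NOT x2) AND NOT (NOT NOT x1 AND x2)   — De Morgan
≡ x1 AND NOT (NOT x1 AND NOT x2) AND NOT (NOT NOT x1 AND x2)   — double negation
≡ x1 AND (NOT NOT x1 OR NOT NOT x2) AND NOT (NOT NOT x1 AND x2)   — De Morgan
≡ x1 AND (x1 OR NOT NOT x2) AND NOT (NOT NOT x1 AND x2)   — double negation
≡ x1 AND (x1 OR x2) AND NOT (NOT NOT x1 AND x2)   — double negation
≡ x1 AND (x1 OR x2) AND (NOT NOT NOT x1 OR NOT x2)   — De Morgan
≡ x1 AND (x1 OR x2) AND (NOT x1 OR NOT x2)   — double negation
≡ (x1 AND x1 AND NOT x1) OR (x1 AND x1 AND NOT x2) OR (x1 AND x2 AND NOT x1) OR (x1 AND x2 AND NOT x2)   — distribute AND over OR
≡ x1 AND NOT x2   — simplify

x1 AND NOT x2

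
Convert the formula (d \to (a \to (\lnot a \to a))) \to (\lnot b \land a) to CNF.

(d \to (a \to (\lnot a \to a))) \to (\lnot b \land a)
≡ \lnot (d \to (a \to (\lnot a \to a))) \lor (\lnot b \land a)   — eliminate \to
≡ \lnot (\lnot d \lor (a \to (\lnot a \to a))) \lor (\lnot b \land a)   — eliminate \to
≡ \lnot (\lnot d \lor \lnot a \lor (\lnot a \to a)) \lor (\lnot b \land a)   — eliminate \to
≡ \lnot (\lnot d \lor \lnot a \lor \lnot \lnot a \lor a) \lor (\lnot b \land a)   — eliminate \to
≡ (\lnot \lnot d \land \lnot \lnot a \land \lnot \lnot \lnot a \land \lnot a) \lor (\lnot b \land a)   — De Morgan
≡ (d \land \lnot \lnot a \land \lnot \lnot \lnot a \land \lnot a) \lor (\lnot b \land a)   — double negation
≡ (d \land a \land \lnot \lnot \lnot a \land \lnot a) \lor (\lnot b \land a)   — double negation
≡ (d \land a \land \lnot a \land \lnot a) \lor (\lnot b \land a)   — double negation
≡ (d \lor \lnot b) \land (d \lor a) \land (a \lor \lnot b) \land (a \lor a) \land (\lnot a \lor \lnot b) \land (\lnot a \lor a) \land (\lnot a \lor \lnot b) \land (\lnot a \lor a)   — distribute \lor over \land
≡ (d \lor \lnot b) \land a \land (\lnot a \lor \lnot b)   — simplify

(d \lor \lnot b) \land a \land (\lnot a \lor \lnot b)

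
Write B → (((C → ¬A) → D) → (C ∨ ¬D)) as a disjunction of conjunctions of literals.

B → (((C → ¬A) → D) → (C ∨ ¬D))
≡ ¬B ∨ (((C → ¬A) → D) → (C ∨ ¬D))   [eliminate →]
≡ ¬B ∨ ¬((C → ¬A) → D) ∨ C ∨ ¬D   [eliminate →]
≡ ¬B ∨ ¬(¬(C → ¬A) ∨ D) ∨ C ∨ ¬D   [eliminate →]
≡ ¬B ∨ ¬(¬(¬C ∨ ¬A) ∨ D) ∨ C ∨ ¬D   [eliminate →]
≡ ¬B ∨ (¬¬(¬C ∨ ¬A) ∧ ¬D) ∨ C ∨ ¬D   [De Morgan]
≡ ¬B ∨ ((¬C ∨ ¬A) ∧ ¬D) ∨ C ∨ ¬D   [double negation]
≡ ¬B ∨ (¬C ∧ ¬D) ∨ (¬A ∧ ¬D) ∨ C ∨ ¬D   [distribute ∧ over ∨]
≡ ¬B ∨ C ∨ ¬D   [simplify]

¬B ∨ C ∨ ¬D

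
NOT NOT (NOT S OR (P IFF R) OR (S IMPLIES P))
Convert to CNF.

NOT NOT (NOT S OR (P IFF R) OR (S IMPLIES P))
= NOT NOT (NOT S OR ((P IMPLIES R) AND (R IMPLIES P)) OR (S IMPLIES P))   [eliminate IFF]
= NOT NOT (NOT S OR ((NOT P OR R) AND (R IMPLIES P)) OR (S IMPLIES P))   [eliminate IMPLIES]
= NOT NOT (NOT S OR ((NOT P OR R) AND (NOT R OR P)) OR (S IMPLIES P))   [eliminate IMPLIES]
= NOT NOT (NOT S OR ((NOT P OR R) AND (NOT R OR P)) OR NOT S OR P)   [eliminate IMPLIES]
= NOT S OR ((NOT P OR R) AND (NOT R OR P)) OR NOT S OR P   [double negation]
= (NOT S OR NOT P OR R OR NOT S OR P) AND (NOT S OR NOT R OR P OR NOT S OR P)   [distribute OR over AND]
= NOT S OR NOT R OR P   [simplify]

NOT S OR NOT R OR P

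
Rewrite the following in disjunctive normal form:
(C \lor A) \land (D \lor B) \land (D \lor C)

(C \land D) \lor (C \land B) \lor (A \land D)

(C \lor A) \land (D \lor B) \land (D \lor C)
≡ (C \land D \land D) \lor (C \land D \land C) \lor (C \land B \land D) \lor (C \land B \land C) \lor (A \land D \land D) \lor (A \land D \land C) \lor (A \land B \land D) \lor (A \land B \land C)   — distribute \land over \lor
≡ (C \land D) \lor (C \land B) \lor (A \land D)   — simplify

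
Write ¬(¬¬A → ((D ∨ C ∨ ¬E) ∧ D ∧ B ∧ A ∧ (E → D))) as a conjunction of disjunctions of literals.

A ∧ (¬D ∨ ¬B ∨ ¬A)

¬(¬¬A → ((D ∨ C ∨ ¬E) ∧ D ∧ B ∧ A ∧ (E → D)))
≡ ¬(¬¬¬A ∨ ((D ∨ C ∨ ¬E) ∧ D ∧ B ∧ A ∧ (E → D)))   [eliminate →]
≡ ¬(¬¬¬A ∨ ((D ∨ C ∨ ¬E) ∧ D ∧ B ∧ A ∧ (¬E ∨ D)))   [eliminate →]
≡ ¬¬¬¬A ∧ ¬((D ∨ C ∨ ¬E) ∧ D ∧ B ∧ A ∧ (¬E ∨ D))   [De Morgan]
≡ ¬¬A ∧ ¬((D ∨ C ∨ ¬E) ∧ D ∧ B ∧ A ∧ (¬E ∨ D))   [double negation]
≡ A ∧ ¬((D ∨ C ∨ ¬E) ∧ D ∧ B ∧ A ∧ (¬E ∨ D))   [double negation]
≡ A ∧ (¬(D ∨ C ∨ ¬E) ∨ ¬D ∨ ¬B ∨ ¬A ∨ ¬(¬E ∨ D))   [De Morgan]
≡ A ∧ ((¬D ∧ ¬C ∧ ¬¬E) ∨ ¬D ∨ ¬B ∨ ¬A ∨ ¬(¬E ∨ D))   [De Morgan]
≡ A ∧ ((¬D ∧ ¬C ∧ E) ∨ ¬D ∨ ¬B ∨ ¬A ∨ ¬(¬E ∨ D))   [double negation]
≡ A ∧ ((¬D ∧ ¬C ∧ E) ∨ ¬D ∨ ¬B ∨ ¬A ∨ (¬¬E ∧ ¬D))   [De Morgan]
≡ A ∧ ((¬D ∧ ¬C ∧ E) ∨ ¬D ∨ ¬B ∨ ¬A ∨ (E ∧ ¬D))   [double negation]
≡ A ∧ (¬D ∨ ¬D ∨ ¬B ∨ ¬A ∨ E) ∧ (¬D ∨ ¬D ∨ ¬B ∨ ¬A ∨ ¬D) ∧ (¬C ∨ ¬D ∨ ¬B ∨ ¬A ∨ E) ∧ (¬C ∨ ¬D ∨ ¬B ∨ ¬A ∨ ¬D) ∧ (E ∨ ¬D ∨ ¬B ∨ ¬A ∨ E) ∧ (E ∨ ¬D ∨ ¬B ∨ ¬A ∨ ¬D)   [distribute ∨ over ∧]
≡ A ∧ (¬D ∨ ¬B ∨ ¬A)   [simplify]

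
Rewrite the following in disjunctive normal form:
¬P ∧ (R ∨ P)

¬P ∧ (R ∨ P)
≡ (¬P ∧ R) ∨ (¬P ∧ P)   [distribute ∧ over ∨]
≡ ¬P ∧ R   [simplify]

¬P ∧ R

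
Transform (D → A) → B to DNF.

(D → A) → B
≡ ¬(D → A) ∨ B   [eliminate →]
≡ ¬(¬D ∨ A) ∨ B   [eliminate →]
≡ (¬¬D ∧ ¬A) ∨ B   [De Morgan]
≡ (D ∧ ¬A) ∨ B   [double negation]

(D ∧ ¬A) ∨ B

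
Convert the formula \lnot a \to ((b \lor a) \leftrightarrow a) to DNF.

\lnot a \to ((b \lor a) \leftrightarrow a)
⇔ \lnot \lnot a \lor ((b \lor a) \leftrightarrow a)
⇔ \lnot \lnot a \lor (((b \lor a) \to a) \land (a \to (b \lor a)))
⇔ \lnot \lnot a \lor ((\lnot (b \lor a) \lor a) \land (a \to (b \lor a)))
⇔ \lnot \lnot a \lor ((\lnot (b \lor a) \lor a) \land (\lnot a \lor b \lor a))
⇔ a \lor ((\lnot (b \lor a) \lor a) \land (\lnot a \lor b \lor a))
⇔ a \lor (((\lnot b \land \lnot a) \lor a) \land (\lnot a \lor b \lor a))
⇔ a \lor (\lnot b \land \lnot a \land \lnot a) \lor (\lnot b \land \lnot a \land b) \lor (\lnot b \land \lnot a \land a) \lor (a \land \lnot a) \lor (a \land b) \lor (a \land a)
⇔ a \lor (\lnot b \land \lnot a)

a \lor (\lnot b \land \lnot a)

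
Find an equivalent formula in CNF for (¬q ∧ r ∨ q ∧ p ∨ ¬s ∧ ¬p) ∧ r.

(¬q ∨ p ∨ ¬s) ∧ r

(¬q ∧ r ∨ q ∧ p ∨ ¬s ∧ ¬p) ∧ r
⇔ (¬q ∨ q ∨ ¬s) ∧ (¬q ∨ q ∨ ¬p) ∧ (¬q ∨ p ∨ ¬s) ∧ (¬q ∨ p ∨ ¬p) ∧ (r ∨ q ∨ ¬s) ∧ (r ∨ q ∨ ¬p) ∧ (r ∨ p ∨ ¬s) ∧ (r ∨ p ∨ ¬p) ∧ r   [distribute ∨ over ∧]
⇔ (¬q ∨ p ∨ ¬s) ∧ r   [simplify]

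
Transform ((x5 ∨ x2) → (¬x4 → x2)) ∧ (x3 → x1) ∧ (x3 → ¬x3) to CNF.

(¬x5 ∨ x4 ∨ x2) ∧ ¬x3

((x5 ∨ x2) → (¬x4 → x2)) ∧ (x3 → x1) ∧ (x3 → ¬x3)
≡ (¬(x5 ∨ x2) ∨ (¬x4 → x2)) ∧ (x3 → x1) ∧ (x3 → ¬x3)   [eliminate →]
≡ (¬(x5 ∨ x2) ∨ ¬¬x4 ∨ x2) ∧ (x3 → x1) ∧ (x3 → ¬x3)   [eliminate →]
≡ (¬(x5 ∨ x2) ∨ ¬¬x4 ∨ x2) ∧ (¬x3 ∨ x1) ∧ (x3 → ¬x3)   [eliminate →]
≡ (¬(x5 ∨ x2) ∨ ¬¬x4 ∨ x2) ∧ (¬x3 ∨ x1) ∧ (¬x3 ∨ ¬x3)   [eliminate →]
≡ ((¬x5 ∧ ¬x2) ∨ ¬¬x4 ∨ x2) ∧ (¬x3 ∨ x1) ∧ (¬x3 ∨ ¬x3)   [De Morgan]
≡ ((¬x5 ∧ ¬x2) ∨ x4 ∨ x2) ∧ (¬x3 ∨ x1) ∧ (¬x3 ∨ ¬x3)   [double negation]
≡ (¬x5 ∨ x4 ∨ x2) ∧ (¬x2 ∨ x4 ∨ x2) ∧ (¬x3 ∨ x1) ∧ (¬x3 ∨ ¬x3)   [distribute ∨ over ∧]
≡ (¬x5 ∨ x4 ∨ x2) ∧ ¬x3   [simplify]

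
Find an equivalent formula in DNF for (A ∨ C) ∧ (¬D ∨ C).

(A ∧ ¬D) ∨ C

(A ∨ C) ∧ (¬D ∨ C)
≡ (A ∧ ¬D) ∨ (A ∧ C) ∨ (C ∧ ¬D) ∨ (C ∧ C)   (distribute ∧ over ∨)
≡ (A ∧ ¬D) ∨ C   (simplify)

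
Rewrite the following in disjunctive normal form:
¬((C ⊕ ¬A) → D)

¬((C ⊕ ¬A) → D)
≡ ¬(¬(C ⊕ ¬A) ∨ D)   [eliminate →]
≡ ¬(¬((C ∧ ¬¬A) ∨ (¬C ∧ ¬A)) ∨ D)   [expand ⊕]
≡ ¬¬((C ∧ ¬¬A) ∨ (¬C ∧ ¬A)) ∧ ¬D   [De Morgan]
≡ ((C ∧ ¬¬A) ∨ (¬C ∧ ¬A)) ∧ ¬D   [double negation]
≡ ((C ∧ A) ∨ (¬C ∧ ¬A)) ∧ ¬D   [double negation]
≡ (C ∧ A ∧ ¬D) ∨ (¬C ∧ ¬A ∧ ¬D)   [distribute ∧ over ∨]

(C ∧ A ∧ ¬D) ∨ (¬C ∧ ¬A ∧ ¬D)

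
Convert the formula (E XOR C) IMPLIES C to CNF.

(E XOR C) IMPLIES C
= NOT (E XOR C) OR C   — eliminate IMPLIES
= NOT ((E OR C) AND NOT (E AND C)) OR C   — expand XOR
= NOT (E OR C) OR NOT NOT (E AND C) OR C   — De Morgan
= (NOT E AND NOT C) OR NOT NOT (E AND C) OR C   — De Morgan
= (NOT E AND NOT C) OR (E AND C) OR C   — double negation
= (NOT E OR E OR C) AND (NOT E OR C OR C) AND (NOT C OR E OR C) AND (NOT C OR C OR C)   — distribute OR over AND
= NOT E OR C   — simplify

NOT E OR C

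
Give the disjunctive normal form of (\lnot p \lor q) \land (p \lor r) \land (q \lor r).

\lnot p \land r \lor q \land p \lor q \land r

(\lnot p \lor q) \land (p \lor r) \land (q \lor r)
≡ \lnot p \land p \land q \lor \lnot p \land p \land r \lor \lnot p \land r \land q \lor \lnot p \land r \land r \lor q \land p \land q \lor q \land p \land r \lor q \land r \land q \lor q \land r \land r
≡ \lnot p \land r \lor q \land p \lor q \land r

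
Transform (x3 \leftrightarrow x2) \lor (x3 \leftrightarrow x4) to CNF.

(\lnot x3 \lor x2 \lor x4) \land (\lnot x2 \lor x3 \lor \lnot x4)

(x3 \leftrightarrow x2) \lor (x3 \leftrightarrow x4)
= (x3 \to x2) \land (x2 \to x3) \lor (x3 \leftrightarrow x4)   — eliminate \leftrightarrow
= (\lnot x3 \lor x2) \land (x2 \to x3) \lor (x3 \leftrightarrow x4)   — eliminate \to
= (\lnot x3 \lor x2) \land (\lnot x2 \lor x3) \lor (x3 \leftrightarrow x4)   — eliminate \to
= (\lnot x3 \lor x2) \land (\lnot x2 \lor x3) \lor (x3 \to x4) \land (x4 \to x3)   — eliminate \leftrightarrow
= (\lnot x3 \lor x2) \land (\lnot x2 \lor x3) \lor (\lnot x3 \lor x4) \land (x4 \to x3)   — eliminate \to
= (\lnot x3 \lor x2) \land (\lnot x2 \lor x3) \lor (\lnot x3 \lor x4) \land (\lnot x4 \lor x3)   — eliminate \to
= (\lnot x3 \lor x2 \lor \lnot x3 \lor x4) \land (\lnot x3 \lor x2 \lor \lnot x4 \lor x3) \land (\lnot x2 \lor x3 \lor \lnot x3 \lor x4) \land (\lnot x2 \lor x3 \lor \lnot x4 \lor x3)   — distribute \lor over \land
= (\lnot x3 \lor x2 \lor x4) \land (\lnot x2 \lor x3 \lor \lnot x4)   — simplify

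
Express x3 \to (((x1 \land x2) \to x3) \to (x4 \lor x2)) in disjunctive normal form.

x3 \to (((x1 \land x2) \to x3) \to (x4 \lor x2))
≡ \lnot x3 \lor (((x1 \land x2) \to x3) \to (x4 \lor x2))   [eliminate \to]
≡ \lnot x3 \lor \lnot ((x1 \land x2) \to x3) \lor x4 \lor x2   [eliminate \to]
≡ \lnot x3 \lor \lnot (\lnot (x1 \land x2) \lor x3) \lor x4 \lor x2   [eliminate \to]
≡ \lnot x3 \lor (\lnot \lnot (x1 \land x2) \land \lnot x3) \lor x4 \lor x2   [De Morgan]
≡ \lnot x3 \lor (x1 \land x2 \land \lnot x3) \lor x4 \lor x2   [double negation]
≡ \lnot x3 \lor x4 \lor x2   [simplify]

\lnot x3 \lor x4 \lor x2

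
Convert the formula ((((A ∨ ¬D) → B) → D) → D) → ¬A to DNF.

((((A ∨ ¬D) → B) → D) → D) → ¬A
≡ ¬((((A ∨ ¬D) → B) → D) → D) ∨ ¬A   [eliminate →]
≡ ¬(¬(((A ∨ ¬D) → B) → D) ∨ D) ∨ ¬A   [eliminate →]
≡ ¬(¬(¬((A ∨ ¬D) → B) ∨ D) ∨ D) ∨ ¬A   [eliminate →]
≡ ¬(¬(¬(¬(A ∨ ¬D) ∨ B) ∨ D) ∨ D) ∨ ¬A   [eliminate →]
≡ (¬¬(¬(¬(A ∨ ¬D) ∨ B) ∨ D) ∧ ¬D) ∨ ¬A   [De Morgan]
≡ ((¬(¬(A ∨ ¬D) ∨ B) ∨ D) ∧ ¬D) ∨ ¬A   [double negation]
≡ (((¬¬(A ∨ ¬D) ∧ ¬B) ∨ D) ∧ ¬D) ∨ ¬A   [De Morgan]
≡ ((((A ∨ ¬D) ∧ ¬B) ∨ D) ∧ ¬D) ∨ ¬A   [double negation]
≡ (A ∧ ¬B ∧ ¬D) ∨ (¬D ∧ ¬B ∧ ¬D) ∨ (D ∧ ¬D) ∨ ¬A   [distribute ∧ over ∨]
≡ (¬D ∧ ¬B) ∨ ¬A   [simplify]

(¬D ∧ ¬B) ∨ ¬A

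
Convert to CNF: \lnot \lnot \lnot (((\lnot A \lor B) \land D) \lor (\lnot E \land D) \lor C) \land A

\lnot \lnot \lnot (((\lnot A \lor B) \land D) \lor (\lnot E \land D) \lor C) \land A
⇔ \lnot (((\lnot A \lor B) \land D) \lor (\lnot E \land D) \lor C) \land A   [double negation]
⇔ \lnot ((\lnot A \lor B) \land D) \land \lnot (\lnot E \land D) \land \lnot C \land A   [De Morgan]
⇔ (\lnot (\lnot A \lor B) \lor \lnot D) \land \lnot (\lnot E \land D) \land \lnot C \land A   [De Morgan]
⇔ ((\lnot \lnot A \land \lnot B) \lor \lnot D) \land \lnot (\lnot E \land D) \land \lnot C \land A   [De Morgan]
⇔ ((A \land \lnot B) \lor \lnot D) \land \lnot (\lnot E \land D) \land \lnot C \land A   [double negation]
⇔ ((A \land \lnot B) \lor \lnot D) \land (\lnot \lnot E \lor \lnot D) \land \lnot C \land A   [De Morgan]
⇔ ((A \land \lnot B) \lor \lnot D) \land (E \lor \lnot D) \land \lnot C \land A   [double negation]
⇔ (A \lor \lnot D) \land (\lnot B \lor \lnot D) \land (E \lor \lnot D) \land \lnot C \land A   [distribute \lor over \land]
⇔ (\lnot B \lor \lnot D) \land (E \lor \lnot D) \land \lnot C \land A   [simplify]

(\lnot B \lor \lnot D) \land (E \lor \lnot D) \land \lnot C \land A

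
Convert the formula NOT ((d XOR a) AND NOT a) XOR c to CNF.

(NOT d OR a OR c) AND (d OR a OR NOT c) AND (NOT a OR NOT c)

NOT ((d XOR a) AND NOT a) XOR c
≡ (NOT ((d XOR a) AND NOT a) OR c) AND NOT (NOT ((d XOR a) AND NOT a) AND c)   — expand XOR
≡ (NOT ((d OR a) AND NOT (d AND a) AND NOT a) OR c) AND NOT (NOT ((d XOR a) AND NOT a) AND c)   — expand XOR
≡ (NOT ((d OR a) AND NOT (d AND a) AND NOT a) OR c) AND NOT (NOT ((d OR a) AND NOT (d AND a) AND NOT a) AND c)   — expand XOR
≡ (NOT (d OR a) OR NOT NOT (d AND a) OR NOT NOT a OR c) AND NOT (NOT ((d OR a) AND NOT (d AND a) AND NOT a) AND c)   — De Morgan
≡ ((NOT d AND NOT a) OR NOT NOT (d AND a) OR NOT NOT a OR c) AND NOT (NOT ((d OR a) AND NOT (d AND a) AND NOT a) AND c)   — De Morgan
≡ ((NOT d AND NOT a) OR (d AND a) OR NOT NOT a OR c) AND NOT (NOT ((d OR a) AND NOT (d AND a) AND NOT a) AND c)   — double negation
≡ ((NOT d AND NOT a) OR (d AND a) OR a OR c) AND NOT (NOT ((d OR a) AND NOT (d AND a) AND NOT a) AND c)   — double negation
≡ ((NOT d AND NOT a) OR (d AND a) OR a OR c) AND (NOT NOT ((d OR a) AND NOT (d AND a) AND NOT a) OR NOT c)   — De Morgan
≡ ((NOT d AND NOT a) OR (d AND a) OR a OR c) AND (((d OR a) AND NOT (d AND a) AND NOT a) OR NOT c)   — double negation
≡ ((NOT d AND NOT a) OR (d AND a) OR a OR c) AND (((d OR a) AND (NOT d OR NOT a) AND NOT a) OR NOT c)   — De Morgan
≡ (NOT d OR d OR a OR c) AND (NOT d OR a OR a OR c) AND (NOT a OR d OR a OR c) AND (NOT a OR a OR a OR c) AND (d OR a OR NOT c) AND (NOT d OR NOT a OR NOT c) AND (NOT a OR NOT c)   — distribute OR over AND
≡ (NOT d OR a OR c) AND (d OR a OR NOT c) AND (NOT a OR NOT c)   — simplify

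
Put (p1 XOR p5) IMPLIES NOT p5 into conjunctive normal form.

NOT p5 OR p1

(p1 XOR p5) IMPLIES NOT p5
≡ NOT (p1 XOR p5) OR NOT p5
≡ NOT ((p1 OR p5) AND NOT (p1 AND p5)) OR NOT p5
≡ NOT (p1 OR p5) OR NOT NOT (p1 AND p5) OR NOT p5
≡ (NOT p1 AND NOT p5) OR NOT NOT (p1 AND p5) OR NOT p5
≡ (NOT p1 AND NOT p5) OR (p1 AND p5) OR NOT p5
≡ (NOT p1 OR p1 OR NOT p5) AND (NOT p1 OR p5 OR NOT p5) AND (NOT p5 OR p1 OR NOT p5) AND (NOT p5 OR p5 OR NOT p5)
≡ NOT p5 OR p1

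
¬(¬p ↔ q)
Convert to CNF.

(¬p ∨ q) ∧ (¬q ∨ p)

¬(¬p ↔ q)
≡ ¬((¬p → q) ∧ (q → ¬p))   (eliminate ↔)
≡ ¬((¬¬p ∨ q) ∧ (q → ¬p))   (eliminate →)
≡ ¬((¬¬p ∨ q) ∧ (¬q ∨ ¬p))   (eliminate →)
≡ ¬(¬¬p ∨ q) ∨ ¬(¬q ∨ ¬p)   (De Morgan)
≡ (¬¬¬p ∧ ¬q) ∨ ¬(¬q ∨ ¬p)   (De Morgan)
≡ (¬p ∧ ¬q) ∨ ¬(¬q ∨ ¬p)   (double negation)
≡ (¬p ∧ ¬q) ∨ (¬¬q ∧ ¬¬p)   (De Morgan)
≡ (¬p ∧ ¬q) ∨ (q ∧ ¬¬p)   (double negation)
≡ (¬p ∧ ¬q) ∨ (q ∧ p)   (double negation)
≡ (¬p ∨ q) ∧ (¬p ∨ p) ∧ (¬q ∨ q) ∧ (¬q ∨ p)   (distribute ∨ over ∧)
≡ (¬p ∨ q) ∧ (¬q ∨ p)   (simplify)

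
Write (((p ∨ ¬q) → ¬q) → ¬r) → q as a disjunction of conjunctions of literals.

(¬q ∧ r) ∨ q

(((p ∨ ¬q) → ¬q) → ¬r) → q
≡ ¬(((p ∨ ¬q) → ¬q) → ¬r) ∨ q   [eliminate →]
≡ ¬(¬((p ∨ ¬q) → ¬q) ∨ ¬r) ∨ q   [eliminate →]
≡ ¬(¬(¬(p ∨ ¬q) ∨ ¬q) ∨ ¬r) ∨ q   [eliminate →]
≡ (¬¬(¬(p ∨ ¬q) ∨ ¬q) ∧ ¬¬r) ∨ q   [De Morgan]
≡ ((¬(p ∨ ¬q) ∨ ¬q) ∧ ¬¬r) ∨ q   [double negation]
≡ (((¬p ∧ ¬¬q) ∨ ¬q) ∧ ¬¬r) ∨ q   [De Morgan]
≡ (((¬p ∧ q) ∨ ¬q) ∧ ¬¬r) ∨ q   [double negation]
≡ (((¬p ∧ q) ∨ ¬q) ∧ r) ∨ q   [double negation]
≡ (¬p ∧ q ∧ r) ∨ (¬q ∧ r) ∨ q   [distribute ∧ over ∨]
≡ (¬q ∧ r) ∨ q   [simplify]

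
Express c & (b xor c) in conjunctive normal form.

c & (~b | ~c)

c & (b xor c)
⇔ c & (b | c) & ~(b & c)   [expand xor]
⇔ c & (b | c) & (~b | ~c)   [De Morgan]
⇔ c & (~b | ~c)   [simplify]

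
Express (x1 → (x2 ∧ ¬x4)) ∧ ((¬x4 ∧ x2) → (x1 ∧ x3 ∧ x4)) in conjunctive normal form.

(¬x1 ∨ x2) ∧ (¬x1 ∨ ¬x4) ∧ (x4 ∨ ¬x2)

(x1 → (x2 ∧ ¬x4)) ∧ ((¬x4 ∧ x2) → (x1 ∧ x3 ∧ x4))
= (¬x1 ∨ (x2 ∧ ¬x4)) ∧ ((¬x4 ∧ x2) → (x1 ∧ x3 ∧ x4))
= (¬x1 ∨ (x2 ∧ ¬x4)) ∧ (¬(¬x4 ∧ x2) ∨ (x1 ∧ x3 ∧ x4))
= (¬x1 ∨ (x2 ∧ ¬x4)) ∧ (¬¬x4 ∨ ¬x2 ∨ (x1 ∧ x3 ∧ x4))
= (¬x1 ∨ (x2 ∧ ¬x4)) ∧ (x4 ∨ ¬x2 ∨ (x1 ∧ x3 ∧ x4))
= (¬x1 ∨ x2) ∧ (¬x1 ∨ ¬x4) ∧ (x4 ∨ ¬x2 ∨ x1) ∧ (x4 ∨ ¬x2 ∨ x3) ∧ (x4 ∨ ¬x2 ∨ x4)
= (¬x1 ∨ x2) ∧ (¬x1 ∨ ¬x4) ∧ (x4 ∨ ¬x2)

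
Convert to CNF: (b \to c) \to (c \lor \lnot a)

(b \to c) \to (c \lor \lnot a)
≡ \lnot (b \to c) \lor c \lor \lnot a   [eliminate \to]
≡ \lnot (\lnot b \lor c) \lor c \lor \lnot a   [eliminate \to]
≡ (\lnot \lnot b \land \lnot c) \lor c \lor \lnot a   [De Morgan]
≡ (b \land \lnot c) \lor c \lor \lnot a   [double negation]
≡ (b \lor c \lor \lnot a) \land (\lnot c \lor c \lor \lnot a)   [distribute \lor over \land]
≡ b \lor c \lor \lnot a   [simplify]

b \lor c \lor \lnot a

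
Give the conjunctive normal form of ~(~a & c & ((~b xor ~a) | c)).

a | ~c

~(~a & c & ((~b xor ~a) | c))
≡ ~(~a & c & (((~b | ~a) & ~(~b & ~a)) | c))   — expand xor
≡ ~~a | ~c | ~(((~b | ~a) & ~(~b & ~a)) | c)   — De Morgan
≡ a | ~c | ~(((~b | ~a) & ~(~b & ~a)) | c)   — double negation
≡ a | ~c | (~((~b | ~a) & ~(~b & ~a)) & ~c)   — De Morgan
≡ a | ~c | ((~(~b | ~a) | ~~(~b & ~a)) & ~c)   — De Morgan
≡ a | ~c | (((~~b & ~~a) | ~~(~b & ~a)) & ~c)   — De Morgan
≡ a | ~c | (((b & ~~a) | ~~(~b & ~a)) & ~c)   — double negation
≡ a | ~c | (((b & a) | ~~(~b & ~a)) & ~c)   — double negation
≡ a | ~c | (((b & a) | (~b & ~a)) & ~c)   — double negation
≡ (a | ~c | b | ~b) & (a | ~c | b | ~a) & (a | ~c | a | ~b) & (a | ~c | a | ~a) & (a | ~c | ~c)   — distribute | over &
≡ a | ~c   — simplify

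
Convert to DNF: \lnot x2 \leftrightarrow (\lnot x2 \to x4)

\lnot x2 \leftrightarrow (\lnot x2 \to x4)
≡ (\lnot x2 \to (\lnot x2 \to x4)) \land ((\lnot x2 \to x4) \to \lnot x2)   — eliminate \leftrightarrow
≡ (\lnot \lnot x2 \lor (\lnot x2 \to x4)) \land ((\lnot x2 \to x4) \to \lnot x2)   — eliminate \to
≡ (\lnot \lnot x2 \lor \lnot \lnot x2 \lor x4) \land ((\lnot x2 \to x4) \to \lnot x2)   — eliminate \to
≡ (\lnot \lnot x2 \lor \lnot \lnot x2 \lor x4) \land (\lnot (\lnot x2 \to x4) \lor \lnot x2)   — eliminate \to
≡ (\lnot \lnot x2 \lor \lnot \lnot x2 \lor x4) \land (\lnot (\lnot \lnot x2 \lor x4) \lor \lnot x2)   — eliminate \to
≡ (x2 \lor \lnot \lnot x2 \lor x4) \land (\lnot (\lnot \lnot x2 \lor x4) \lor \lnot x2)   — double negation
≡ (x2 \lor x2 \lor x4) \land (\lnot (\lnot \lnot x2 \lor x4) \lor \lnot x2)   — double negation
≡ (x2 \lor x2 \lor x4) \land ((\lnot \lnot \lnot x2 \land \lnot x4) \lor \lnot x2)   — De Morgan
≡ (x2 \lor x2 \lor x4) \land ((\lnot x2 \land \lnot x4) \lor \lnot x2)   — double negation
≡ (x2 \land \lnot x2 \land \lnot x4) \lor (x2 \land \lnot x2) \lor (x2 \land \lnot x2 \land \lnot x4) \lor (x2 \land \lnot x2) \lor (x4 \land \lnot x2 \land \lnot x4) \lor (x4 \land \lnot x2)   — distribute \land over \lor
≡ x4 \land \lnot x2   — simplify

x4 \land \lnot x2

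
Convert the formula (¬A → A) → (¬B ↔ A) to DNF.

(¬A → A) → (¬B ↔ A)
≡ ¬(¬A → A) ∨ (¬B ↔ A)
≡ ¬(¬¬A ∨ A) ∨ (¬B ↔ A)
≡ ¬(¬¬A ∨ A) ∨ ((¬B → A) ∧ (A → ¬B))
≡ ¬(¬¬A ∨ A) ∨ ((¬¬B ∨ A) ∧ (A → ¬B))
≡ ¬(¬¬A ∨ A) ∨ ((¬¬B ∨ A) ∧ (¬A ∨ ¬B))
≡ (¬¬¬A ∧ ¬A) ∨ ((¬¬B ∨ A) ∧ (¬A ∨ ¬B))
≡ (¬A ∧ ¬A) ∨ ((¬¬B ∨ A) ∧ (¬A ∨ ¬B))
≡ (¬A ∧ ¬A) ∨ ((B ∨ A) ∧ (¬A ∨ ¬B))
≡ (¬A ∧ ¬A) ∨ (B ∧ ¬A) ∨ (B ∧ ¬B) ∨ (A ∧ ¬A) ∨ (A ∧ ¬B)
≡ ¬A ∨ (A ∧ ¬B)

¬A ∨ (A ∧ ¬B)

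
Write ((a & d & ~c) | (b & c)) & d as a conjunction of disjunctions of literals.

(a | b) & (a | c) & (~c | b) & d

((a & d & ~c) | (b & c)) & d
= (a | b) & (a | c) & (d | b) & (d | c) & (~c | b) & (~c | c) & d
= (a | b) & (a | c) & (~c | b) & d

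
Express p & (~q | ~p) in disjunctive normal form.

p & (~q | ~p)
≡ (p & ~q) | (p & ~p)   (distribute & over |)
≡ p & ~q   (simplify)

p & ~q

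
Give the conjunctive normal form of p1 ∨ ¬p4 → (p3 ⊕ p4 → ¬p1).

p1 ∨ ¬p4 → (p3 ⊕ p4 → ¬p1)
⇔ ¬(p1 ∨ ¬p4) ∨ (p3 ⊕ p4 → ¬p1)   [eliminate →]
⇔ ¬(p1 ∨ ¬p4) ∨ ¬(p3 ⊕ p4) ∨ ¬p1   [eliminate →]
⇔ ¬(p1 ∨ ¬p4) ∨ ¬((p3 ∨ p4) ∧ ¬(p3 ∧ p4)) ∨ ¬p1   [expand ⊕]
⇔ ¬p1 ∧ ¬¬p4 ∨ ¬((p3 ∨ p4) ∧ ¬(p3 ∧ p4)) ∨ ¬p1   [De Morgan]
⇔ ¬p1 ∧ p4 ∨ ¬((p3 ∨ p4) ∧ ¬(p3 ∧ p4)) ∨ ¬p1   [double negation]
⇔ ¬p1 ∧ p4 ∨ ¬(p3 ∨ p4) ∨ ¬¬(p3 ∧ p4) ∨ ¬p1   [De Morgan]
⇔ ¬p1 ∧ p4 ∨ ¬p3 ∧ ¬p4 ∨ ¬¬(p3 ∧ p4) ∨ ¬p1   [De Morgan]
⇔ ¬p1 ∧ p4 ∨ ¬p3 ∧ ¬p4 ∨ p3 ∧ p4 ∨ ¬p1   [double negation]
⇔ (¬p1 ∨ ¬p3 ∨ p3 ∨ ¬p1) ∧ (¬p1 ∨ ¬p3 ∨ p4 ∨ ¬p1) ∧ (¬p1 ∨ ¬p4 ∨ p3 ∨ ¬p1) ∧ (¬p1 ∨ ¬p4 ∨ p4 ∨ ¬p1) ∧ (p4 ∨ ¬p3 ∨ p3 ∨ ¬p1) ∧ (p4 ∨ ¬p3 ∨ p4 ∨ ¬p1) ∧ (p4 ∨ ¬p4 ∨ p3 ∨ ¬p1) ∧ (p4 ∨ ¬p4 ∨ p4 ∨ ¬p1)   [distribute ∨ over ∧]
⇔ (¬p1 ∨ ¬p3 ∨ p4) ∧ (¬p1 ∨ ¬p4 ∨ p3)   [simplify]

(¬p1 ∨ ¬p3 ∨ p4) ∧ (¬p1 ∨ ¬p4 ∨ p3)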